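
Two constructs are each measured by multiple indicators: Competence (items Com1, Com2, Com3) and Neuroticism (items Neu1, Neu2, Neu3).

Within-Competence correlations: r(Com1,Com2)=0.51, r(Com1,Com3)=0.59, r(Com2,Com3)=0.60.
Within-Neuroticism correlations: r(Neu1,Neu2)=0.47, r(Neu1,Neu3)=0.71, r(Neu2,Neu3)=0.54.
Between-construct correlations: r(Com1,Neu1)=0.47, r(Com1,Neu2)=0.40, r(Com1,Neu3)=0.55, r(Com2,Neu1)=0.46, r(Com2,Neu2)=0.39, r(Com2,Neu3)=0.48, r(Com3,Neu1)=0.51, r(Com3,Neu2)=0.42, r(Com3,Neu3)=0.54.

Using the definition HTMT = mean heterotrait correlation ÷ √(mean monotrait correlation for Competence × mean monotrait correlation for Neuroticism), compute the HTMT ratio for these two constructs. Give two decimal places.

0.82

Mean between = 4.22/9 = 0.4689.
Mean within-Com = 1.70/3 = 0.5667; mean within-Neu = 1.72/3 = 0.5733.
Geometric mean = √(0.5667 × 0.5733) = 0.5700.
HTMT = 0.4689 / 0.5700 = 0.82.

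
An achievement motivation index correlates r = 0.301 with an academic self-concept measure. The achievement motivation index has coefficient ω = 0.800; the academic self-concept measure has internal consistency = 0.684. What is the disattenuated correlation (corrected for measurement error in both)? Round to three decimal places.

r_true = r_obs / √(r_xx · r_yy) = 0.301 / √(0.800 × 0.684) = 0.301 / √0.547200 = 0.301 / 0.7397 ≈ 0.407.

0.407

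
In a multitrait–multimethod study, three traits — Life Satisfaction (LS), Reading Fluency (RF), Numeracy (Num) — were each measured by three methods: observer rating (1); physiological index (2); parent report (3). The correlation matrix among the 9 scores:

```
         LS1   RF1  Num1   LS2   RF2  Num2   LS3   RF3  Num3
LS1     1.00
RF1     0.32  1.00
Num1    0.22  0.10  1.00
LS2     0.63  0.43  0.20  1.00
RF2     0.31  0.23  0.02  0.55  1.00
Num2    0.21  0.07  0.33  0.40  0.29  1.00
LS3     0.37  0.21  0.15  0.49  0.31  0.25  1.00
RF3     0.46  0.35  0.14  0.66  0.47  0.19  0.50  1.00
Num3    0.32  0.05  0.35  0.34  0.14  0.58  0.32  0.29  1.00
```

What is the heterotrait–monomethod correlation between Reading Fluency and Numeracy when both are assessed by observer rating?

0.10

Different traits, same method: r(RF1, Num1) = 0.10.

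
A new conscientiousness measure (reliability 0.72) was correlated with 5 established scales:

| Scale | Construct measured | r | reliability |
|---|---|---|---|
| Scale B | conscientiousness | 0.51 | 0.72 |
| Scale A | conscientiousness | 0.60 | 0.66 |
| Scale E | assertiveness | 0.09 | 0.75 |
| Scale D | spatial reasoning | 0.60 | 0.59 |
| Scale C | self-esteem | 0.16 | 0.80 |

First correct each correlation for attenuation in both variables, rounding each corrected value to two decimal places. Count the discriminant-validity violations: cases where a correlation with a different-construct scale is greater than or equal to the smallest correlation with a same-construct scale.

1

Disattenuated r (r / √(r_scale · r_new)):
  Scale B (conv): 0.51 / √(0.72·0.72) = 0.71
  Scale A (conv): 0.60 / √(0.66·0.72) = 0.87
  Scale E (disc): 0.09 / √(0.75·0.72) = 0.12
  Scale D (disc): 0.60 / √(0.59·0.72) = 0.92
  Scale C (disc): 0.16 / √(0.80·0.72) = 0.21
Smallest convergent = 0.71. Discriminant values: 0.12, 0.92, 0.21; count ≥ 0.71 → 1.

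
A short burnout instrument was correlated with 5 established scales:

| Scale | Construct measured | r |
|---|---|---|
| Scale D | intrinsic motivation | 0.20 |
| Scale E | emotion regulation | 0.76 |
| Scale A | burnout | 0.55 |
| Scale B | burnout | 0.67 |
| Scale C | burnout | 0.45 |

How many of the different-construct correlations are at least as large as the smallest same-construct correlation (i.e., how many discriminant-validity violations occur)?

1

Convergent (same construct = burnout): Scale A, Scale B, Scale C.
Smallest convergent = 0.45. Discriminant values: 0.20, 0.76; count ≥ 0.45 → 1.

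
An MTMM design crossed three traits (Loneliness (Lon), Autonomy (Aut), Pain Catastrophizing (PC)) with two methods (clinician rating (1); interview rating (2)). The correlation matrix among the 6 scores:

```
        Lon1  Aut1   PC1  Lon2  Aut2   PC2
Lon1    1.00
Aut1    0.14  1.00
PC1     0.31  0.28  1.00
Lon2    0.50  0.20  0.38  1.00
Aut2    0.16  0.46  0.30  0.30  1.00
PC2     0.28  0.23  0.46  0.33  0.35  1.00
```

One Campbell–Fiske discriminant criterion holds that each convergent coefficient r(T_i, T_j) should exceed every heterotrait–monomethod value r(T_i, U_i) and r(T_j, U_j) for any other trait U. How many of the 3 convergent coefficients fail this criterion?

Checking each validity diagonal entry against its comparison values:
Lon (methods 1·2): 0.50 vs {0.14, 0.30, 0.31, 0.33} → pass.
Aut (methods 1·2): 0.46 vs {0.14, 0.30, 0.28, 0.35} → pass.
PC (methods 1·2): 0.46 vs {0.31, 0.33, 0.28, 0.35} → pass.
0 of 3 fail.

0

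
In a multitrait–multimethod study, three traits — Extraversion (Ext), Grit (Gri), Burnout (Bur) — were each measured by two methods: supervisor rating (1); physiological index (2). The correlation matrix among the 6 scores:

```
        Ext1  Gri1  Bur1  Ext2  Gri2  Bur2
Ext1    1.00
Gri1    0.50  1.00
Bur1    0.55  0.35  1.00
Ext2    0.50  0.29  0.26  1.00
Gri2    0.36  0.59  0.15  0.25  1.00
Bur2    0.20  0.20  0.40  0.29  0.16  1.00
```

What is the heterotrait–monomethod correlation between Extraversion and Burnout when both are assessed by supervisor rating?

Different traits, same method: r(Ext1, Bur1) = 0.55.

0.55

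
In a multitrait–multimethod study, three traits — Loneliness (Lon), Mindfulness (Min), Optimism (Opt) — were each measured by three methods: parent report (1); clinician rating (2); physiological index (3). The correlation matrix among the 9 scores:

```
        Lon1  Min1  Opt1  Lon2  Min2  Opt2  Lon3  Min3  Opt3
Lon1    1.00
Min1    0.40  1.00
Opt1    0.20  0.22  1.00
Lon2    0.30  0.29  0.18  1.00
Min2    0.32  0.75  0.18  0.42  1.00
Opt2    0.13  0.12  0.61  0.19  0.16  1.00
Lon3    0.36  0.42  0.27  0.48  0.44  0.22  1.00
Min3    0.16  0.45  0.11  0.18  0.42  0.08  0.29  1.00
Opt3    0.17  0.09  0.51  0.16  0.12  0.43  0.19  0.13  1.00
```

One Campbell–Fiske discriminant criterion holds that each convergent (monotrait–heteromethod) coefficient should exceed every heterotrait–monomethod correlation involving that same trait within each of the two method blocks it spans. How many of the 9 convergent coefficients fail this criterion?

3

Checking each validity diagonal entry against its comparison values:
Lon (methods 1·2): 0.30 vs {0.40, 0.42, 0.20, 0.19} → fail.
Lon (methods 1·3): 0.36 vs {0.40, 0.29, 0.20, 0.19} → fail.
Lon (methods 2·3): 0.48 vs {0.42, 0.29, 0.19, 0.19} → pass.
Min (methods 1·2): 0.75 vs {0.40, 0.42, 0.22, 0.16} → pass.
Min (methods 1·3): 0.45 vs {0.40, 0.29, 0.22, 0.13} → pass.
Min (methods 2·3): 0.42 vs {0.42, 0.29, 0.16, 0.13} → fail.
Opt (methods 1·2): 0.61 vs {0.20, 0.19, 0.22, 0.16} → pass.
Opt (methods 1·3): 0.51 vs {0.20, 0.19, 0.22, 0.13} → pass.
Opt (methods 2·3): 0.43 vs {0.19, 0.19, 0.16, 0.13} → pass.
3 of 9 fail.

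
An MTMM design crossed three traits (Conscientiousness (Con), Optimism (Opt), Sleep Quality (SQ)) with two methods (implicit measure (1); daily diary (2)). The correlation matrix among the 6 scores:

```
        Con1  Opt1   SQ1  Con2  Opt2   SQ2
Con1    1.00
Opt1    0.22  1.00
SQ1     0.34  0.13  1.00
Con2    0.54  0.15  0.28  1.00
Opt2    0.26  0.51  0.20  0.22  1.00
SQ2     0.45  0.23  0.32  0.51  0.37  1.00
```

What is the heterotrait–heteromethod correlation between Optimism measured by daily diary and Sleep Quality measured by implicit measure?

0.20

Different traits and methods: r(Opt2, SQ1) = 0.20.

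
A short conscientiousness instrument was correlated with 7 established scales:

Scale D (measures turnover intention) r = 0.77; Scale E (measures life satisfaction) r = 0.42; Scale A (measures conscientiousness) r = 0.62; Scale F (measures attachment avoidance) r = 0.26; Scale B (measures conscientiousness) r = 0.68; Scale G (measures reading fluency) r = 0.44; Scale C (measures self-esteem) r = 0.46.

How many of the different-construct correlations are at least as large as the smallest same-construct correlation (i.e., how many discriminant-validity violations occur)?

Convergent (same construct = conscientiousness): Scale A, Scale B.
Smallest convergent = 0.62. Discriminant values: 0.77, 0.42, 0.26, 0.44, 0.46; count ≥ 0.62 → 1.

1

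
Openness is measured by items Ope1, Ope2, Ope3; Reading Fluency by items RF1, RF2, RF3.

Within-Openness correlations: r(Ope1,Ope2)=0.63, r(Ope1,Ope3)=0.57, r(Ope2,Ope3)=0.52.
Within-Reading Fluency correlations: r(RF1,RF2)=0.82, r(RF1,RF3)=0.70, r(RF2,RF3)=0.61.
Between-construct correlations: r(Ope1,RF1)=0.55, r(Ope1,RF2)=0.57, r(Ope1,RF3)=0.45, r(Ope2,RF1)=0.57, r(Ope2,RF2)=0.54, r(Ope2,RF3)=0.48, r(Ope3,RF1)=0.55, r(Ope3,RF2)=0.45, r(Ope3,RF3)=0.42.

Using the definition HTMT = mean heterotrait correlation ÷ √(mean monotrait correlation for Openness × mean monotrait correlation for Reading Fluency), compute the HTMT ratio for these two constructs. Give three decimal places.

0.798

Mean between = 4.58/9 = 0.5089.
Mean within-Ope = 1.72/3 = 0.5733; mean within-RF = 2.13/3 = 0.7100.
Geometric mean = √(0.5733 × 0.7100) = 0.6380.
HTMT = 0.5089 / 0.6380 = 0.798.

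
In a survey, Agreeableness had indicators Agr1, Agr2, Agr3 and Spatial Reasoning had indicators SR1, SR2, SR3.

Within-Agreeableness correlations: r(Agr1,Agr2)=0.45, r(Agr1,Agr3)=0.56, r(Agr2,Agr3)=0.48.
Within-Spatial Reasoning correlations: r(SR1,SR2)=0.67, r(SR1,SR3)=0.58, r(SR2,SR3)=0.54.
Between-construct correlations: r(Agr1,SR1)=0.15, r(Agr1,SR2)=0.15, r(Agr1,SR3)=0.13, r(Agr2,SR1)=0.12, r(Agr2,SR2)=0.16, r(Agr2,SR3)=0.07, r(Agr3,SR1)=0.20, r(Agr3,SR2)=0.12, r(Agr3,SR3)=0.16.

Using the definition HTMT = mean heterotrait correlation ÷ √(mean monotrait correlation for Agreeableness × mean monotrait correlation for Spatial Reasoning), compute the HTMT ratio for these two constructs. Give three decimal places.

Mean between = 1.26/9 = 0.1400.
Mean within-Agr = 1.49/3 = 0.4967; mean within-SR = 1.79/3 = 0.5967.
Geometric mean = √(0.4967 × 0.5967) = 0.5444.
HTMT = 0.1400 / 0.5444 = 0.257.

0.257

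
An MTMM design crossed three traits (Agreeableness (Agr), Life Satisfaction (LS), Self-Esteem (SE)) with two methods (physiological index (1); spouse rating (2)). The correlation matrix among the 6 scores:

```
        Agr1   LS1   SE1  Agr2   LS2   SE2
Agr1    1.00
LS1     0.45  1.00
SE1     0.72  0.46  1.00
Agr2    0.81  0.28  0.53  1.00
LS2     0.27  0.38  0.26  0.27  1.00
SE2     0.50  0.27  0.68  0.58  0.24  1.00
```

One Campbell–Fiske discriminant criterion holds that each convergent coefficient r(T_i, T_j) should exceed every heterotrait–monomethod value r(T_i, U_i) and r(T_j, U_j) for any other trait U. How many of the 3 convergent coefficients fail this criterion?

Each convergent coefficient versus the relevant comparison correlations:
Agr (methods 1·2): 0.81 vs {0.45, 0.27, 0.72, 0.58} → pass.
LS (methods 1·2): 0.38 vs {0.45, 0.27, 0.46, 0.24} → fail.
SE (methods 1·2): 0.68 vs {0.72, 0.58, 0.46, 0.24} → fail.
2 of 3 fail.

2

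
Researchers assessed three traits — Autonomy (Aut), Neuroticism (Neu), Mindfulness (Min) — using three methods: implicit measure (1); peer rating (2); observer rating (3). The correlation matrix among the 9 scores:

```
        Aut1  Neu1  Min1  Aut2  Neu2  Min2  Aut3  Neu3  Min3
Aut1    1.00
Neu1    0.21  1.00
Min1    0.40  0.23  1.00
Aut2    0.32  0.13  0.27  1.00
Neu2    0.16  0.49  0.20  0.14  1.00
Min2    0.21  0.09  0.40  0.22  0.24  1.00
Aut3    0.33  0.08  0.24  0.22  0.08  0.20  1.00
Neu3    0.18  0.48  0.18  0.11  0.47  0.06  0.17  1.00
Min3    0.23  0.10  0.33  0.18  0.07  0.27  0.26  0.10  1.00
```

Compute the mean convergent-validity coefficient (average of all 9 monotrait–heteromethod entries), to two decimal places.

Convergent values: 0.32, 0.33, 0.22, 0.49, 0.48, 0.47, 0.40, 0.33, 0.27; mean = 3.31/9 = 0.37.

0.37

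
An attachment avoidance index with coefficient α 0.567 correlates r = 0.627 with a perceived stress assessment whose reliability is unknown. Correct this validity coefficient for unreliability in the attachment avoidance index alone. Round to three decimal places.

0.833

Single correction: r_c = r_obs / √r_xx = 0.627 / √0.567 = 0.627 / 0.7530 ≈ 0.833.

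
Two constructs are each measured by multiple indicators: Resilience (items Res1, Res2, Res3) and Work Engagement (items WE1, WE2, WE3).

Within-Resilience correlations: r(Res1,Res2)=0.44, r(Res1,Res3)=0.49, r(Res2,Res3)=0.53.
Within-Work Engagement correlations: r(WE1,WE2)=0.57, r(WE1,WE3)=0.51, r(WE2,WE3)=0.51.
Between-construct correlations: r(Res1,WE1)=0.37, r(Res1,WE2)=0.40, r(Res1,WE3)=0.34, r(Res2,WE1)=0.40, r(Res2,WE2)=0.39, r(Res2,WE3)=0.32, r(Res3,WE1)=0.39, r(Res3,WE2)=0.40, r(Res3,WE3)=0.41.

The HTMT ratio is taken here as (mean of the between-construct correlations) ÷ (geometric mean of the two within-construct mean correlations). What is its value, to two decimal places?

0.75

Between-construct mean = 3.42/9 = 0.3800.
Mean within-Res = 1.46/3 = 0.4867; mean within-WE = 1.59/3 = 0.5300.
Geometric mean = √(0.4867 × 0.5300) = 0.5079.
HTMT = 0.3800 / 0.5079 = 0.75.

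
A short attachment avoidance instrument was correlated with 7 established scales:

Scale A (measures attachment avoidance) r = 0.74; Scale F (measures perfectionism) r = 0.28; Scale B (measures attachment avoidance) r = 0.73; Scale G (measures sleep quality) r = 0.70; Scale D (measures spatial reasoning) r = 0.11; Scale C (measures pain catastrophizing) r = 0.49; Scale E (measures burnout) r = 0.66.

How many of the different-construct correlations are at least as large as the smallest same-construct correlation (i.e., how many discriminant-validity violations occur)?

Convergent (same construct = attachment avoidance): Scale A, Scale B.
Smallest convergent = 0.73. Discriminant values: 0.28, 0.70, 0.11, 0.49, 0.66; count ≥ 0.73 → 0.

0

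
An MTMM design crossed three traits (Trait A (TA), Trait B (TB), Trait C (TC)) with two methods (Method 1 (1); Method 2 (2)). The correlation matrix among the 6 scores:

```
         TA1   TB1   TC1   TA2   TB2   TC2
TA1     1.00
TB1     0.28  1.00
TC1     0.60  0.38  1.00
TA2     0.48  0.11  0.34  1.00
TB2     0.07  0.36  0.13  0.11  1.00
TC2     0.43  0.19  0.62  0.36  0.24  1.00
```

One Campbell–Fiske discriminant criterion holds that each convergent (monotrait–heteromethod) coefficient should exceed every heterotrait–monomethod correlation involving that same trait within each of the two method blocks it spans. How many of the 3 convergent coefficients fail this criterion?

2

Each convergent coefficient versus the relevant comparison correlations:
TA (methods 1·2): 0.48 vs {0.28, 0.11, 0.60, 0.36} → fail.
TB (methods 1·2): 0.36 vs {0.28, 0.11, 0.38, 0.24} → fail.
TC (methods 1·2): 0.62 vs {0.60, 0.36, 0.38, 0.24} → pass.
2 of 3 fail.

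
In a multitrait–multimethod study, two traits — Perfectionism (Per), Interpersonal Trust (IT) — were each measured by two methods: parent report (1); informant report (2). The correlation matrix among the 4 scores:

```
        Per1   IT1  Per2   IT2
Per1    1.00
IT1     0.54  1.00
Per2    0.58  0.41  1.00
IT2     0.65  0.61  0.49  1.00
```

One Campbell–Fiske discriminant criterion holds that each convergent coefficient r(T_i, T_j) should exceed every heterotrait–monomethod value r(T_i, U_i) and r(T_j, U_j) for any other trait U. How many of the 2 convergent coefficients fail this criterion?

0

Each convergent coefficient versus the relevant comparison correlations:
Per (methods 1·2): 0.58 vs {0.54, 0.49} → pass.
IT (methods 1·2): 0.61 vs {0.54, 0.49} → pass.
0 of 2 fail.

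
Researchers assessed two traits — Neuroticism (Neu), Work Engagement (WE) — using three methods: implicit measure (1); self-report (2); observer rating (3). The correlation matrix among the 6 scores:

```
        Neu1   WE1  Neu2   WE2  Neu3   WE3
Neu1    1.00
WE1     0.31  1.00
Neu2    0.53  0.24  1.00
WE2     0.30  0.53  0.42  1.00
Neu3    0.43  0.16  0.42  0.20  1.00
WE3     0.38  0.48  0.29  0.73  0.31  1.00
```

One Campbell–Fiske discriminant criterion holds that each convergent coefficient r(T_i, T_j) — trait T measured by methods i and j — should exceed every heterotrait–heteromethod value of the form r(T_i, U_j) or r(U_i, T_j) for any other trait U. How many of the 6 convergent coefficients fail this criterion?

0

Convergent coefficients and their comparison sets:
Neu (methods 1·2): 0.53 vs {0.30, 0.24} → pass.
Neu (methods 1·3): 0.43 vs {0.38, 0.16} → pass.
Neu (methods 2·3): 0.42 vs {0.29, 0.20} → pass.
WE (methods 1·2): 0.53 vs {0.24, 0.30} → pass.
WE (methods 1·3): 0.48 vs {0.16, 0.38} → pass.
WE (methods 2·3): 0.73 vs {0.20, 0.29} → pass.
0 of 6 fail.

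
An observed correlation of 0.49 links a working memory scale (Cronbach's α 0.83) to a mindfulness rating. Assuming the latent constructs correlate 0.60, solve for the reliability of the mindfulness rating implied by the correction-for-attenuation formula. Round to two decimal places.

r_true = r_obs / √(r_xx · r_yy) ⇒ 0.60 = 0.49 / √(0.83 · r_yy).
√(0.83 · r_yy) = 0.49 / 0.60 = 0.8167; 0.83 · r_yy = 0.6670; r_yy = 0.6670 / 0.83 ≈ 0.80.

0.80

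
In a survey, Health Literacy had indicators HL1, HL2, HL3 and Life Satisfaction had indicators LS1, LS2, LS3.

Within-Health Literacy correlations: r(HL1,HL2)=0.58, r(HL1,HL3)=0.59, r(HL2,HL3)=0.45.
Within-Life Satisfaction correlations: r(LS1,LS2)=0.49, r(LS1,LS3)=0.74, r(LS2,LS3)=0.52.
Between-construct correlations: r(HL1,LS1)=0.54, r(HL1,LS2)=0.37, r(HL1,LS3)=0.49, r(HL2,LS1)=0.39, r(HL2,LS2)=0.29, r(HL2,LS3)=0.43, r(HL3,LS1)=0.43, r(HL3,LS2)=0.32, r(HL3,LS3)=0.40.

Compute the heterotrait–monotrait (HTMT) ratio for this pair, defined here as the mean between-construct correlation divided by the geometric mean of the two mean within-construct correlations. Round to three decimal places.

Mean between = 3.66/9 = 0.4067.
Mean within-HL = 1.62/3 = 0.5400; mean within-LS = 1.75/3 = 0.5833.
Geometric mean = √(0.5400 × 0.5833) = 0.5612.
HTMT = 0.4067 / 0.5612 = 0.725.

0.725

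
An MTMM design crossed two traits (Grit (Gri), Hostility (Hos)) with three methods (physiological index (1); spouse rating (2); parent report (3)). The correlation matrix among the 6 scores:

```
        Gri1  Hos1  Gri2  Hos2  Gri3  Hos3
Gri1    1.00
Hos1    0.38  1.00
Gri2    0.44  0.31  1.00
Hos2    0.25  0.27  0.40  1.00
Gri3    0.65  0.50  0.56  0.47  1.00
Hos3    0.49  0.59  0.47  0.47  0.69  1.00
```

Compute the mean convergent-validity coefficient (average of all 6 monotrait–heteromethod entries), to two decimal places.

0.50

Convergent values: 0.44, 0.65, 0.56, 0.27, 0.59, 0.47; mean = 2.98/6 = 0.50.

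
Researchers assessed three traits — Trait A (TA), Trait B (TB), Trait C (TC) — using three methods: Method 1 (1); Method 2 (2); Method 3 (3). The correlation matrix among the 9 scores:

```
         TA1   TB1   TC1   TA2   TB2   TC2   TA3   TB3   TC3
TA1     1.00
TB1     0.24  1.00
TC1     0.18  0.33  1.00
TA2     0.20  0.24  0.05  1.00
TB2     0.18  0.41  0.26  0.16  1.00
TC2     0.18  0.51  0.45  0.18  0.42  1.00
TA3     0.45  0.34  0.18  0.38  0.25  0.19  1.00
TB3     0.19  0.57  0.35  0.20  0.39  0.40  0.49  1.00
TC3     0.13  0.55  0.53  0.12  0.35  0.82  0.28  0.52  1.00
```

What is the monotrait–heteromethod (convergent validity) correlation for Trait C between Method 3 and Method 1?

Same trait (TC), different methods: r(TC3, TC1) = 0.53.

0.53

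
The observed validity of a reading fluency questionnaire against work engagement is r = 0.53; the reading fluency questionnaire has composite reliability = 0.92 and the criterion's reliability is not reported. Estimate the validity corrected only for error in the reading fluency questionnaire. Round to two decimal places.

0.55

Single correction: r_c = r_obs / √r_xx = 0.53 / √0.92 = 0.53 / 0.9592 ≈ 0.55.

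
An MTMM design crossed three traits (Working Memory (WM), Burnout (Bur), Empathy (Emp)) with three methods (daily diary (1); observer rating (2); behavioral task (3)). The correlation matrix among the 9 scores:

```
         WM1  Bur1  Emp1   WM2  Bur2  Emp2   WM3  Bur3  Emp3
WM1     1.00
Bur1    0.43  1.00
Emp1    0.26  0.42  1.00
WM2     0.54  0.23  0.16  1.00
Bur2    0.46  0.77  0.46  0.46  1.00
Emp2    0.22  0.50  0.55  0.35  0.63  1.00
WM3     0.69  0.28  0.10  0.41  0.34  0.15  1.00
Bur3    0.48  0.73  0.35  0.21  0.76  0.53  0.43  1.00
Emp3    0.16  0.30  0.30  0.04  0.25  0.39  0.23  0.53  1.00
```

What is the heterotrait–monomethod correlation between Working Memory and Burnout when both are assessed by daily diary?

Different traits, same method: r(WM1, Bur1) = 0.43.

0.43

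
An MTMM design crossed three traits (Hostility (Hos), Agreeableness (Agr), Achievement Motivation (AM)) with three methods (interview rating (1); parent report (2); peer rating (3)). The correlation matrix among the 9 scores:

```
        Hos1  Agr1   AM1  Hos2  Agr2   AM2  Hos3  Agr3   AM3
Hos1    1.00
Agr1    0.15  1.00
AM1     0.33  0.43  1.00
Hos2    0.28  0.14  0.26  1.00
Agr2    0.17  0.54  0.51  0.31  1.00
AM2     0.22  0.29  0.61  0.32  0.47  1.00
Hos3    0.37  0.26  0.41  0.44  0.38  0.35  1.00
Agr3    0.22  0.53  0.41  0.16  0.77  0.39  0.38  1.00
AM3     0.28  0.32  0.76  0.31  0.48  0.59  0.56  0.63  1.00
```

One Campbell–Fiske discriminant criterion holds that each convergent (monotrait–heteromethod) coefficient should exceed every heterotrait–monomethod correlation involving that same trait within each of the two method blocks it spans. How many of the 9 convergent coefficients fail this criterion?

Checking each validity diagonal entry against its comparison values:
Hos (methods 1·2): 0.28 vs {0.15, 0.31, 0.33, 0.32} → fail.
Hos (methods 1·3): 0.37 vs {0.15, 0.38, 0.33, 0.56} → fail.
Hos (methods 2·3): 0.44 vs {0.31, 0.38, 0.32, 0.56} → fail.
Agr (methods 1·2): 0.54 vs {0.15, 0.31, 0.43, 0.47} → pass.
Agr (methods 1·3): 0.53 vs {0.15, 0.38, 0.43, 0.63} → fail.
Agr (methods 2·3): 0.77 vs {0.31, 0.38, 0.47, 0.63} → pass.
AM (methods 1·2): 0.61 vs {0.33, 0.32, 0.43, 0.47} → pass.
AM (methods 1·3): 0.76 vs {0.33, 0.56, 0.43, 0.63} → pass.
AM (methods 2·3): 0.59 vs {0.32, 0.56, 0.47, 0.63} → fail.
5 of 9 fail.

5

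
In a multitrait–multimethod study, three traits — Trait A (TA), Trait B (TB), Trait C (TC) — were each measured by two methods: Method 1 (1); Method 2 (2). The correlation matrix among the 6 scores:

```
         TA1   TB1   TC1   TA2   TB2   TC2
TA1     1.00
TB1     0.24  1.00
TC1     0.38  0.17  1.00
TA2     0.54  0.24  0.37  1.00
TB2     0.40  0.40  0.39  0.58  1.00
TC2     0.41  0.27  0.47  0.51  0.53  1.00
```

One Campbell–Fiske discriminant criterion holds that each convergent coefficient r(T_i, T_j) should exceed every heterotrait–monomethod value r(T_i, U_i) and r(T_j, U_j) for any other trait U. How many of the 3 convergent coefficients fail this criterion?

3

Each convergent coefficient versus the relevant comparison correlations:
TA (methods 1·2): 0.54 vs {0.24, 0.58, 0.38, 0.51} → fail.
TB (methods 1·2): 0.40 vs {0.24, 0.58, 0.17, 0.53} → fail.
TC (methods 1·2): 0.47 vs {0.38, 0.51, 0.17, 0.53} → fail.
3 of 3 fail.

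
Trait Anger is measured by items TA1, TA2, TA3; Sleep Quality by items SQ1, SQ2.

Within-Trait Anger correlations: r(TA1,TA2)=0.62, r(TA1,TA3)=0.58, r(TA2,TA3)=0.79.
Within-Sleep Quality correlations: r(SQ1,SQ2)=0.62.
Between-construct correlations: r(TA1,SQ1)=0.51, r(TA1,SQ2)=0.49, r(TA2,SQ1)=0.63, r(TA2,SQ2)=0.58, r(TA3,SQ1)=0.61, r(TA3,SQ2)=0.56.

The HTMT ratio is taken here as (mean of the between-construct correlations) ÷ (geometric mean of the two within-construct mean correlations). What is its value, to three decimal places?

0.878

Mean between = 3.38/6 = 0.5633.
Mean within-TA = 1.99/3 = 0.6633; mean within-SQ = 0.62/1 = 0.6200.
Geometric mean = √(0.6633 × 0.6200) = 0.6413.
HTMT = 0.5633 / 0.6413 = 0.878.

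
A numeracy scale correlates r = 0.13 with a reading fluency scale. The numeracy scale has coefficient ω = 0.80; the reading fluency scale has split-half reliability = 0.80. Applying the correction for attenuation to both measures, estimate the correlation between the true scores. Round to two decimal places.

0.16

r_true = r_obs / √(r_xx · r_yy) = 0.13 / √(0.80 × 0.80) = 0.13 / √0.6400 = 0.13 / 0.8000 ≈ 0.16.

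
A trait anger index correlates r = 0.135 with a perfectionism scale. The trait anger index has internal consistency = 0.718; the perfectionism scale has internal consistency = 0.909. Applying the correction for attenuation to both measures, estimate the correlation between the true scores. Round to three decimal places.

0.167

r_true = r_obs / √(r_xx · r_yy) = 0.135 / √(0.718 × 0.909) = 0.135 / √0.652662 = 0.135 / 0.8079 ≈ 0.167.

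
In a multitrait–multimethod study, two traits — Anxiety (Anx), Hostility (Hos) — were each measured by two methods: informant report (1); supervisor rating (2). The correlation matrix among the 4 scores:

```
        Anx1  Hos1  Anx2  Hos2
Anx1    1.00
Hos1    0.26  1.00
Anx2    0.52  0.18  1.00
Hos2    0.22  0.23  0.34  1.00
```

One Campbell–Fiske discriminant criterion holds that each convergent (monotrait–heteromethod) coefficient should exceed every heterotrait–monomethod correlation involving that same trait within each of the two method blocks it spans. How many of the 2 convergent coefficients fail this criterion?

Each convergent coefficient versus the relevant comparison correlations:
Anx (methods 1·2): 0.52 vs {0.26, 0.34} → pass.
Hos (methods 1·2): 0.23 vs {0.26, 0.34} → fail.
1 of 2 fail.

1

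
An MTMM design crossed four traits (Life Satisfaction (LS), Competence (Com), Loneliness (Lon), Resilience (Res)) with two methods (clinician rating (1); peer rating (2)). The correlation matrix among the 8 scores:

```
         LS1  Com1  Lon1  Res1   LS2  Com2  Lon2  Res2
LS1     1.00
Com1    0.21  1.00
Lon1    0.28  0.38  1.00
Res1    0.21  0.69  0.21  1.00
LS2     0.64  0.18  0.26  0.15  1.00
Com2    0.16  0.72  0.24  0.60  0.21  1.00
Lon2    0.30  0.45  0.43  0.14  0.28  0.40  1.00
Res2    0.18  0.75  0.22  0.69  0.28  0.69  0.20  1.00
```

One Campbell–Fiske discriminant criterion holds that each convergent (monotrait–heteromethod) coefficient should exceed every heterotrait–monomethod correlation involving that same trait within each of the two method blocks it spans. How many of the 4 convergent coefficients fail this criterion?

Each convergent coefficient versus the relevant comparison correlations:
LS (methods 1·2): 0.64 vs {0.21, 0.21, 0.28, 0.28, 0.21, 0.28} → pass.
Com (methods 1·2): 0.72 vs {0.21, 0.21, 0.38, 0.40, 0.69, 0.69} → pass.
Lon (methods 1·2): 0.43 vs {0.28, 0.28, 0.38, 0.40, 0.21, 0.20} → pass.
Res (methods 1·2): 0.69 vs {0.21, 0.28, 0.69, 0.69, 0.21, 0.20} → fail.
1 of 4 fail.

1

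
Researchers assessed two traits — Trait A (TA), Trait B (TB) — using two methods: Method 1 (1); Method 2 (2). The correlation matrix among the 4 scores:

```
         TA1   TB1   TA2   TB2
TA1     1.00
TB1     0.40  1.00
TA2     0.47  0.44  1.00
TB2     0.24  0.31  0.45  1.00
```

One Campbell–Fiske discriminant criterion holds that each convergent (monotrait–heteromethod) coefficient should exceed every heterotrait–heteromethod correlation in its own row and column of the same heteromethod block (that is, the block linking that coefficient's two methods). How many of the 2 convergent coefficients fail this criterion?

Convergent coefficients and their comparison sets:
TA (methods 1·2): 0.47 vs {0.24, 0.44} → pass.
TB (methods 1·2): 0.31 vs {0.44, 0.24} → fail.
1 of 2 fail.

1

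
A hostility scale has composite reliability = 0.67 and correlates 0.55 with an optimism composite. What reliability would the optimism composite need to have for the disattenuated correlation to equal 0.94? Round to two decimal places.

r_true = r_obs / √(r_xx · r_yy) ⇒ 0.94 = 0.55 / √(0.67 · r_yy).
√(0.67 · r_yy) = 0.55 / 0.94 = 0.5851; 0.67 · r_yy = 0.3423; r_yy = 0.3423 / 0.67 ≈ 0.51.

0.51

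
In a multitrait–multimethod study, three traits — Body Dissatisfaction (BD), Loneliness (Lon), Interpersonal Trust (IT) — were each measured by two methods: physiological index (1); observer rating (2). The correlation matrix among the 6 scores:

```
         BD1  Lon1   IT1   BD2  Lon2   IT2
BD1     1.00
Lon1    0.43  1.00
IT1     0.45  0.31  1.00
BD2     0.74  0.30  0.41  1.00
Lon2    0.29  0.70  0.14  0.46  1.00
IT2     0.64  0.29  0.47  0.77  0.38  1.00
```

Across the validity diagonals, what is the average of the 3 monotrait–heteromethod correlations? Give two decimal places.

0.64

Convergent values: 0.74, 0.70, 0.47; mean = 1.91/3 = 0.64.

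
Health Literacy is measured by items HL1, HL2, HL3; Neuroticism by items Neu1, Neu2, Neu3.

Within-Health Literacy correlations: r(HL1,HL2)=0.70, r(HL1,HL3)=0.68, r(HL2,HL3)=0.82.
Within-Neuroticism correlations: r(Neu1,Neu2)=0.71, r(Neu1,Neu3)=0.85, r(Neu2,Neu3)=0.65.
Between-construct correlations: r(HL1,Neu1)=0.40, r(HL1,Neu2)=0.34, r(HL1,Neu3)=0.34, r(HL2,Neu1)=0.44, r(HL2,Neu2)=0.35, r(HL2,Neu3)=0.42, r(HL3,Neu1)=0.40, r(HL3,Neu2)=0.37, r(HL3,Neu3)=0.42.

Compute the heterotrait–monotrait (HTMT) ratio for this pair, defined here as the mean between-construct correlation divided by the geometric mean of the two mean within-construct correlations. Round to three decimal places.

Between-construct mean = 3.48/9 = 0.3867.
Mean within-HL = 2.20/3 = 0.7333; mean within-Neu = 2.21/3 = 0.7367.
Geometric mean = √(0.7333 × 0.7367) = 0.7350.
HTMT = 0.3867 / 0.7350 = 0.526.

0.526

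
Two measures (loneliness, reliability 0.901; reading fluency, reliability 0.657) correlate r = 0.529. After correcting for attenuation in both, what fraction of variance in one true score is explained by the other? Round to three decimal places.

Disattenuated r = 0.529 / √(0.901 × 0.657) = 0.529 / 0.7694 = 0.6875.
Shared true-score variance = 0.6875² = 0.4727 ≈ 0.473.

0.473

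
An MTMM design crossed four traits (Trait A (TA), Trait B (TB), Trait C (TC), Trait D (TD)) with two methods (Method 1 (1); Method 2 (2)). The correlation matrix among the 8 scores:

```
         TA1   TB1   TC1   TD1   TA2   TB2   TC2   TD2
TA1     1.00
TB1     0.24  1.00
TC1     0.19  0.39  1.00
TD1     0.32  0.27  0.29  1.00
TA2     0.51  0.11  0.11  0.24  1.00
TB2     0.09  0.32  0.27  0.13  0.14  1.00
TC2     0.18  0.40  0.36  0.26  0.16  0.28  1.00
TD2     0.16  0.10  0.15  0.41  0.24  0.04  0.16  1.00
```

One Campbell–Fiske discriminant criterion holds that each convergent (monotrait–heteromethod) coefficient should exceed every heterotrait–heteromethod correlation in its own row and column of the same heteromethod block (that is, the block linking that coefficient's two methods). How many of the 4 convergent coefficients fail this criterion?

Checking each validity diagonal entry against its comparison values:
TA (methods 1·2): 0.51 vs {0.09, 0.11, 0.18, 0.11, 0.16, 0.24} → pass.
TB (methods 1·2): 0.32 vs {0.11, 0.09, 0.40, 0.27, 0.10, 0.13} → fail.
TC (methods 1·2): 0.36 vs {0.11, 0.18, 0.27, 0.40, 0.15, 0.26} → fail.
TD (methods 1·2): 0.41 vs {0.24, 0.16, 0.13, 0.10, 0.26, 0.15} → pass.
2 of 4 fail.

2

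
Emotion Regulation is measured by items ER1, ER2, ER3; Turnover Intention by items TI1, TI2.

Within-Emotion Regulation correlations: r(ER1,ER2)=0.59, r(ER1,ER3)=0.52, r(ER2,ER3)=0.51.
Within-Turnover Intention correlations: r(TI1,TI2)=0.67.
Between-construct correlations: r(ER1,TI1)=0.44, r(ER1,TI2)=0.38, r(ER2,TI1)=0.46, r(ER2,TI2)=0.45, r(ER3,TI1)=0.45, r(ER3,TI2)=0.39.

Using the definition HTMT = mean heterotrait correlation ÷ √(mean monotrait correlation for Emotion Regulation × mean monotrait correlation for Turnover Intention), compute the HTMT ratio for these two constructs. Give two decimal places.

Mean between = 2.57/6 = 0.4283.
Mean within-ER = 1.62/3 = 0.5400; mean within-TI = 0.67/1 = 0.6700.
Geometric mean = √(0.5400 × 0.6700) = 0.6015.
HTMT = 0.4283 / 0.6015 = 0.71.

0.71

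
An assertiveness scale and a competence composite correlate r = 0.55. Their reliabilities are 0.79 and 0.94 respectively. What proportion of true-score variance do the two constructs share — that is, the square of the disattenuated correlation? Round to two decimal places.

Disattenuated r = 0.55 / √(0.79 × 0.94) = 0.55 / 0.8617 = 0.6383.
Shared true-score variance = 0.6383² = 0.4074 ≈ 0.41.

0.41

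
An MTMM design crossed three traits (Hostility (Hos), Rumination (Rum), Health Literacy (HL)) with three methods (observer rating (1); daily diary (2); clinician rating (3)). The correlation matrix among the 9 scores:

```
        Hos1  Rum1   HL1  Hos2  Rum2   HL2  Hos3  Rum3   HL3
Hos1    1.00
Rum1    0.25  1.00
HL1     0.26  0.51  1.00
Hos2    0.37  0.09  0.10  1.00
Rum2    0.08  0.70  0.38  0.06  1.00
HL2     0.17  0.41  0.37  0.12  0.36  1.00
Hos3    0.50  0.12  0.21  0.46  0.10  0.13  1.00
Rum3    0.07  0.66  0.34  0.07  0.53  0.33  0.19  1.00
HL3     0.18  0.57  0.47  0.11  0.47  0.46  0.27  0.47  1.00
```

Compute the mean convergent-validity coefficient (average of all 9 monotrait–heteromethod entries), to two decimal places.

Convergent values: 0.37, 0.50, 0.46, 0.70, 0.66, 0.53, 0.37, 0.47, 0.46; mean = 4.52/9 = 0.50.

0.50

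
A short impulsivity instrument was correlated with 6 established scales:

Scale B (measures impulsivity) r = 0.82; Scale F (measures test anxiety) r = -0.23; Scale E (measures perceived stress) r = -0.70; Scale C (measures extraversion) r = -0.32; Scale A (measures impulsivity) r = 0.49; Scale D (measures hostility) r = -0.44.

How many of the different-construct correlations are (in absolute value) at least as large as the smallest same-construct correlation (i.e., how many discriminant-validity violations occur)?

Convergent (same construct = impulsivity): Scale B, Scale A.
Smallest convergent = 0.49. Discriminant |r|: 0.23, 0.70, 0.32, 0.44; count ≥ 0.49 → 1.

1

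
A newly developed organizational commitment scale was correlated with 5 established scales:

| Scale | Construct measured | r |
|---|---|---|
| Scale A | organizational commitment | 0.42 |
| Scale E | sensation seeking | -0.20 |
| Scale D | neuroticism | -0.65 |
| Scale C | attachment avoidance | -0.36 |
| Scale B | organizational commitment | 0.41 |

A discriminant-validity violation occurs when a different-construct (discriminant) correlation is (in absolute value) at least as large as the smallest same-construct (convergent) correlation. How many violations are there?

Convergent (same construct = organizational commitment): Scale A, Scale B.
Smallest convergent = 0.41. Discriminant |r|: 0.20, 0.65, 0.36; count ≥ 0.41 → 1.

1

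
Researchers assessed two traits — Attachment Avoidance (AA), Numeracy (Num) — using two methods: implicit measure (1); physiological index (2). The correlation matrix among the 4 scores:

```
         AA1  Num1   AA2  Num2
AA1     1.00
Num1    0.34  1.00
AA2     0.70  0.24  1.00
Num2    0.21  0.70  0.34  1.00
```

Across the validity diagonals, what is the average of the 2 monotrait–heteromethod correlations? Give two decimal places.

0.70

Convergent values: 0.70, 0.70; mean = 1.40/2 = 0.70.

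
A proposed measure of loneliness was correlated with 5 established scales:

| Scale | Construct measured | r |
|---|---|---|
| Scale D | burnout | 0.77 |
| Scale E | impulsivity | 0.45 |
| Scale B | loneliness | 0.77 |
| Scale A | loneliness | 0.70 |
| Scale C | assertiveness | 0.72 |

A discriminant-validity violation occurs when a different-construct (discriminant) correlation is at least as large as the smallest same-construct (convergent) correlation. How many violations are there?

2

Convergent (same construct = loneliness): Scale B, Scale A.
Smallest convergent = 0.70. Discriminant values: 0.77, 0.45, 0.72; count ≥ 0.70 → 2.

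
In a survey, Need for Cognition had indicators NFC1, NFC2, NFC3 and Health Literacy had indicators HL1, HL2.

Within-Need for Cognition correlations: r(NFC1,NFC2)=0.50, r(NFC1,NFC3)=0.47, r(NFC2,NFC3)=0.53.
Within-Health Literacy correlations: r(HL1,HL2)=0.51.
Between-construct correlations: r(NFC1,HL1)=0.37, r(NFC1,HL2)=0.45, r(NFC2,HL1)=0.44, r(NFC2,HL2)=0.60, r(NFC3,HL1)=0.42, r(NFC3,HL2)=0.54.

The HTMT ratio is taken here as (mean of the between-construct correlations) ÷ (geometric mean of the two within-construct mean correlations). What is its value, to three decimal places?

0.931

Between-construct mean = 2.82/6 = 0.4700.
Mean within-NFC = 1.50/3 = 0.5000; mean within-HL = 0.51/1 = 0.5100.
Geometric mean = √(0.5000 × 0.5100) = 0.5050.
HTMT = 0.4700 / 0.5050 = 0.931.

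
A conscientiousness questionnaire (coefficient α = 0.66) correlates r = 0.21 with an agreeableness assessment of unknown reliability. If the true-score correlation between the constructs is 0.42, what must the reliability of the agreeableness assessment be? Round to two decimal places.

0.38

r_true = r_obs / √(r_xx · r_yy) ⇒ 0.42 = 0.21 / √(0.66 · r_yy).
√(0.66 · r_yy) = 0.21 / 0.42 = 0.5000; 0.66 · r_yy = 0.2500; r_yy = 0.2500 / 0.66 ≈ 0.38.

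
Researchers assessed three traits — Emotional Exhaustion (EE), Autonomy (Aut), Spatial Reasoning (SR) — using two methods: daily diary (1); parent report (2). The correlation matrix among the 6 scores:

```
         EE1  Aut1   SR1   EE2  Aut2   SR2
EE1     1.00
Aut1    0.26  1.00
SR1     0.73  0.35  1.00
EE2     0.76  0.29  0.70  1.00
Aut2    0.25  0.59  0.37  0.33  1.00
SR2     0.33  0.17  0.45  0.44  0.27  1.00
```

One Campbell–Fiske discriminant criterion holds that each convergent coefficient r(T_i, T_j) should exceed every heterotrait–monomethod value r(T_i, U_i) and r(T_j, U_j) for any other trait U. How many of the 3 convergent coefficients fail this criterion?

1

Checking each validity diagonal entry against its comparison values:
EE (methods 1·2): 0.76 vs {0.26, 0.33, 0.73, 0.44} → pass.
Aut (methods 1·2): 0.59 vs {0.26, 0.33, 0.35, 0.27} → pass.
SR (methods 1·2): 0.45 vs {0.73, 0.44, 0.35, 0.27} → fail.
1 of 3 fail.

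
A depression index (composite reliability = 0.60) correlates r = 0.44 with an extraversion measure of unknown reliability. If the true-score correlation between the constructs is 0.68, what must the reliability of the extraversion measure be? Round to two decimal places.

r_true = r_obs / √(r_xx · r_yy) ⇒ 0.68 = 0.44 / √(0.60 · r_yy).
√(0.60 · r_yy) = 0.44 / 0.68 = 0.6471; 0.60 · r_yy = 0.4187; r_yy = 0.4187 / 0.60 ≈ 0.70.

0.70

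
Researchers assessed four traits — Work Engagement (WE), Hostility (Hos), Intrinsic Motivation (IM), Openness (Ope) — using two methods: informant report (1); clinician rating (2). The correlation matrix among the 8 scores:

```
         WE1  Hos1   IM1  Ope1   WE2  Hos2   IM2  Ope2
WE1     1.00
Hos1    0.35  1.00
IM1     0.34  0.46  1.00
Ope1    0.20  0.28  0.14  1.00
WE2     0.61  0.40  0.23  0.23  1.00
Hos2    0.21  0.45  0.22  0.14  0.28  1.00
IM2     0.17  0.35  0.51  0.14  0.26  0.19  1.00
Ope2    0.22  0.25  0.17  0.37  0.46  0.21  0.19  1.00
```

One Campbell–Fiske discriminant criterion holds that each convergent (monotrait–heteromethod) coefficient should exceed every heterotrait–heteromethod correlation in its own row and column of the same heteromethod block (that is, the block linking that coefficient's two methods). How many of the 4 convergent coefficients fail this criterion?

Each convergent coefficient versus the relevant comparison correlations:
WE (methods 1·2): 0.61 vs {0.21, 0.40, 0.17, 0.23, 0.22, 0.23} → pass.
Hos (methods 1·2): 0.45 vs {0.40, 0.21, 0.35, 0.22, 0.25, 0.14} → pass.
IM (methods 1·2): 0.51 vs {0.23, 0.17, 0.22, 0.35, 0.17, 0.14} → pass.
Ope (methods 1·2): 0.37 vs {0.23, 0.22, 0.14, 0.25, 0.14, 0.17} → pass.
0 of 4 fail.

0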